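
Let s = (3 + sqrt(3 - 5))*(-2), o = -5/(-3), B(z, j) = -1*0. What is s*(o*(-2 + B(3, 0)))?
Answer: 20 + 20*I*sqrt(2)/3 ≈ 20.0 + 9.4281*I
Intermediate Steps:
B(z, j) = 0
o = 5/3 (o = -5*(-1/3) = 5/3 ≈ 1.6667)
s = -6 - 2*I*sqrt(2) (s = (3 + sqrt(-2))*(-2) = (3 + I*sqrt(2))*(-2) = -6 - 2*I*sqrt(2) ≈ -6.0 - 2.8284*I)
s*(o*(-2 + B(3, 0))) = (-6 - 2*I*sqrt(2))*(5*(-2 + 0)/3) = (-6 - 2*I*sqrt(2))*((5/3)*(-2)) = (-6 - 2*I*sqrt(2))*(-10/3) = 20 + 20*I*sqrt(2)/3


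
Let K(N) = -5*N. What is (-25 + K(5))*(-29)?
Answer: 1450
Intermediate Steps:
(-25 + K(5))*(-29) = (-25 - 5*5)*(-29) = (-25 - 25)*(-29) = -50*(-29) = 1450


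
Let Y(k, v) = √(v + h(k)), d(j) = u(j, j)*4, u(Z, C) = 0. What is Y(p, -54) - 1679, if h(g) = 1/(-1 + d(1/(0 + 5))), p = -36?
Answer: -1679 + I*√55 ≈ -1679.0 + 7.4162*I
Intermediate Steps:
d(j) = 0 (d(j) = 0*4 = 0)
h(g) = -1 (h(g) = 1/(-1 + 0) = 1/(-1) = -1)
Y(k, v) = √(-1 + v) (Y(k, v) = √(v - 1) = √(-1 + v))
Y(p, -54) - 1679 = √(-1 - 54) - 1679 = √(-55) - 1679 = I*√55 - 1679 = -1679 + I*√55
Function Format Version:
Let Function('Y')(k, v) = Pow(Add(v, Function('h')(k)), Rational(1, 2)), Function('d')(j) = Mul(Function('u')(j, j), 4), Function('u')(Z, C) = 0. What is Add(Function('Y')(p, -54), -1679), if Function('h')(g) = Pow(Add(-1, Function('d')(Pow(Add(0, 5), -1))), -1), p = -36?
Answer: Add(-1679, Mul(I, Pow(55, Rational(1, 2)))) ≈ Add(-1679.0, Mul(7.4162, I))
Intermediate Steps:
Function('d')(j) = 0 (Function('d')(j) = Mul(0, 4) = 0)
Function('h')(g) = -1 (Function('h')(g) = Pow(Add(-1, 0), -1) = Pow(-1, -1) = -1)
Function('Y')(k, v) = Pow(Add(-1, v), Rational(1, 2)) (Function('Y')(k, v) = Pow(Add(v, -1), Rational(1, 2)) = Pow(Add(-1, v), Rational(1, 2)))
Add(Function('Y')(p, -54), -1679) = Add(Pow(Add(-1, -54), Rational(1, 2)), -1679) = Add(Pow(-55, Rational(1, 2)), -1679) = Add(Mul(I, Pow(55, Rational(1, 2))), -1679) = Add(-1679, Mul(I, Pow(55, Rational(1, 2))))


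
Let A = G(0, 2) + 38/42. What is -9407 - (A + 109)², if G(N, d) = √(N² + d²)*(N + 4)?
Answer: -10279063/441 ≈ -23309.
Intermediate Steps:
G(N, d) = √(N² + d²)*(4 + N)
A = 187/21 (A = √(0² + 2²)*(4 + 0) + 38/42 = √(0 + 4)*4 + 38*(1/42) = √4*4 + 19/21 = 2*4 + 19/21 = 8 + 19/21 = 187/21 ≈ 8.9048)
-9407 - (A + 109)² = -9407 - (187/21 + 109)² = -9407 - (2476/21)² = -9407 - 1*6130576/441 = -9407 - 6130576/441 = -10279063/441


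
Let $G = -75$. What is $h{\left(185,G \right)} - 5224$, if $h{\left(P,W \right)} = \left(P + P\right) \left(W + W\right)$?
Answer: $-60724$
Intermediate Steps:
$h{\left(P,W \right)} = 4 P W$ ($h{\left(P,W \right)} = 2 P 2 W = 4 P W$)
$h{\left(185,G \right)} - 5224 = 4 \cdot 185 \left(-75\right) - 5224 = -55500 - 5224 = -60724$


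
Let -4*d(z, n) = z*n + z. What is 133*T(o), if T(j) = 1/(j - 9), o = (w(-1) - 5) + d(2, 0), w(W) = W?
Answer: -266/31 ≈ -8.5806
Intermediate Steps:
d(z, n) = -z/4 - n*z/4 (d(z, n) = -(z*n + z)/4 = -(n*z + z)/4 = -(z + n*z)/4 = -z/4 - n*z/4)
o = -13/2 (o = (-1 - 5) - 1/4*2*(1 + 0) = -6 - 1/4*2*1 = -6 - 1/2 = -13/2 ≈ -6.5000)
T(j) = 1/(-9 + j)
133*T(o) = 133/(-9 - 13/2) = 133/(-31/2) = 133*(-2/31) = -266/31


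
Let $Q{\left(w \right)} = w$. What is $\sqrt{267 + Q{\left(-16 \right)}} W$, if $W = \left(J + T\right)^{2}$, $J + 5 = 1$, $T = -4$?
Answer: $64 \sqrt{251} \approx 1014.0$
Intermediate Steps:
$J = -4$ ($J = -5 + 1 = -4$)
$W = 64$ ($W = \left(-4 - 4\right)^{2} = \left(-8\right)^{2} = 64$)
$\sqrt{267 + Q{\left(-16 \right)}} W = \sqrt{267 - 16} \cdot 64 = \sqrt{251} \cdot 64 = 64 \sqrt{251}$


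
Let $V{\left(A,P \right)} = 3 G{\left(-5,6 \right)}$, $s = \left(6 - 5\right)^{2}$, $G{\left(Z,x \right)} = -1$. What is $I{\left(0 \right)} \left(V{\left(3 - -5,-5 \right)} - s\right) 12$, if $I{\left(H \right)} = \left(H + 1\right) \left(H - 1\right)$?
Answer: $48$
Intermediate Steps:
$I{\left(H \right)} = \left(1 + H\right) \left(-1 + H\right)$
$s = 1$ ($s = 1^{2} = 1$)
$V{\left(A,P \right)} = -3$ ($V{\left(A,P \right)} = 3 \left(-1\right) = -3$)
$I{\left(0 \right)} \left(V{\left(3 - -5,-5 \right)} - s\right) 12 = \left(-1 + 0^{2}\right) \left(-3 - 1\right) 12 = \left(-1 + 0\right) \left(-3 - 1\right) 12 = \left(-1\right) \left(-4\right) 12 = 4 \cdot 12 = 48$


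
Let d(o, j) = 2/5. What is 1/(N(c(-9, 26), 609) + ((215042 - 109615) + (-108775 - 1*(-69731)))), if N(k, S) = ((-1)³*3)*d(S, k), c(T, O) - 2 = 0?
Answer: 5/331909 ≈ 1.5064e-5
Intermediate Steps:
c(T, O) = 2 (c(T, O) = 2 + 0 = 2)
d(o, j) = ⅖ (d(o, j) = 2*(⅕) = ⅖)
N(k, S) = -6/5 (N(k, S) = ((-1)³*3)*(⅖) = -1*3*(⅖) = -3*⅖ = -6/5)
1/(N(c(-9, 26), 609) + ((215042 - 109615) + (-108775 - 1*(-69731)))) = 1/(-6/5 + ((215042 - 109615) + (-108775 - 1*(-69731)))) = 1/(-6/5 + (105427 + (-108775 + 69731))) = 1/(-6/5 + (105427 - 39044)) = 1/(-6/5 + 66383) = 1/(331909/5) = 5/331909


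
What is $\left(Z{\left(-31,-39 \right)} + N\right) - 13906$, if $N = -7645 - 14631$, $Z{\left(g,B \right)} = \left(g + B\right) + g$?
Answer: $-36283$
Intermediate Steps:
$Z{\left(g,B \right)} = B + 2 g$ ($Z{\left(g,B \right)} = \left(B + g\right) + g = B + 2 g$)
$N = -22276$
$\left(Z{\left(-31,-39 \right)} + N\right) - 13906 = \left(\left(-39 + 2 \left(-31\right)\right) - 22276\right) - 13906 = \left(\left(-39 - 62\right) - 22276\right) - 13906 = \left(-101 - 22276\right) - 13906 = -22377 - 13906 = -36283$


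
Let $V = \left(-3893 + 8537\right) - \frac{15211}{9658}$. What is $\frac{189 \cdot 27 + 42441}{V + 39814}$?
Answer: $\frac{153059984}{143120051} \approx 1.0695$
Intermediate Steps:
$V = \frac{44836541}{9658}$ ($V = 4644 - \frac{15211}{9658} = \frac{44836541}{9658} \approx 4642.4$)
$\frac{189 \cdot 27 + 42441}{V + 39814} = \frac{189 \cdot 27 + 42441}{\frac{44836541}{9658} + 39814} = \frac{5103 + 42441}{\frac{429360153}{9658}} = 47544 \cdot \frac{9658}{429360153} = \frac{153059984}{143120051}$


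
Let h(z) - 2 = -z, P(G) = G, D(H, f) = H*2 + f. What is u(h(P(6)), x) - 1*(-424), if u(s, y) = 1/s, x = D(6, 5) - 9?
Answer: 1695/4 ≈ 423.75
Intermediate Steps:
D(H, f) = f + 2*H (D(H, f) = 2*H + f = f + 2*H)
x = 8 (x = (5 + 2*6) - 9 = (5 + 12) - 9 = 17 - 9 = 8)
h(z) = 2 - z
u(h(P(6)), x) - 1*(-424) = 1/(2 - 1*6) - 1*(-424) = 1/(2 - 6) + 424 = 1/(-4) + 424 = -¼ + 424 = 1695/4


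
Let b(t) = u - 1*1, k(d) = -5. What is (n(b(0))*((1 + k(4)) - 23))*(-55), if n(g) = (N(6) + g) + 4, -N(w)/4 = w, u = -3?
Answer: -35640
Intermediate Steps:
N(w) = -4*w
b(t) = -4 (b(t) = -3 - 1*1 = -3 - 1 = -4)
n(g) = -20 + g (n(g) = (-4*6 + g) + 4 = (-24 + g) + 4 = -20 + g)
(n(b(0))*((1 + k(4)) - 23))*(-55) = ((-20 - 4)*((1 - 5) - 23))*(-55) = -24*(-4 - 23)*(-55) = -24*(-27)*(-55) = 648*(-55) = -35640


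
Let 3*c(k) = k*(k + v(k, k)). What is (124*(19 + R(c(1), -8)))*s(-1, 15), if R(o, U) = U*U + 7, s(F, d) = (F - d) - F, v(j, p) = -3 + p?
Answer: -167400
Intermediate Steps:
c(k) = k*(-3 + 2*k)/3 (c(k) = (k*(k + (-3 + k)))/3 = (k*(-3 + 2*k))/3 = k*(-3 + 2*k)/3)
s(F, d) = -d
R(o, U) = 7 + U**2 (R(o, U) = U**2 + 7 = 7 + U**2)
(124*(19 + R(c(1), -8)))*s(-1, 15) = (124*(19 + (7 + (-8)**2)))*(-1*15) = (124*(19 + (7 + 64)))*(-15) = (124*(19 + 71))*(-15) = (124*90)*(-15) = 11160*(-15) = -167400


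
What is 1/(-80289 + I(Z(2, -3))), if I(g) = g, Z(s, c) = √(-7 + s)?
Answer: -80289/6446323526 - I*√5/6446323526 ≈ -1.2455e-5 - 3.4687e-10*I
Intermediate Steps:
1/(-80289 + I(Z(2, -3))) = 1/(-80289 + √(-7 + 2)) = 1/(-80289 + √(-5)) = 1/(-80289 + I*√5)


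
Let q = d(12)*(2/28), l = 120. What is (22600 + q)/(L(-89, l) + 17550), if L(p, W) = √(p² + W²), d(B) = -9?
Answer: 213563925/165835481 - 316391*√22321/4311722506 ≈ 1.2768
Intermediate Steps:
L(p, W) = √(W² + p²)
q = -9/14 (q = -18/28 = -9*1/14 = -9/14 ≈ -0.64286)
(22600 + q)/(L(-89, l) + 17550) = (22600 - 9/14)/(√(120² + (-89)²) + 17550) = 316391/(14*(√(14400 + 7921) + 17550)) = 316391/(14*(√22321 + 17550)) = 316391/(14*(17550 + √22321))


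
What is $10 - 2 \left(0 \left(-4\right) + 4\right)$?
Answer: $2$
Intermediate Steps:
$10 - 2 \left(0 \left(-4\right) + 4\right) = 10 - 2 \left(0 + 4\right) = 10 - 8 = 2$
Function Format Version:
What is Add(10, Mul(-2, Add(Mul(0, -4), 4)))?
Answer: 2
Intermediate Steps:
Add(10, Mul(-2, Add(Mul(0, -4), 4))) = Add(10, Mul(-2, Add(0, 4))) = Add(10, Mul(-2, 4)) = Add(10, -8) = 2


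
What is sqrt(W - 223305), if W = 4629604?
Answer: sqrt(4406299) ≈ 2099.1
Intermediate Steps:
sqrt(W - 223305) = sqrt(4629604 - 223305) = sqrt(4406299)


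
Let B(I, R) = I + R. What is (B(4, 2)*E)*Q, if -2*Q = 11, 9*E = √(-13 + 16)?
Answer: -11*√3/3 ≈ -6.3509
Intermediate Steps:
E = √3/9 (E = √(-13 + 16)/9 = √3/9 ≈ 0.19245)
Q = -11/2 (Q = -½*11 = -11/2 ≈ -5.5000)
(B(4, 2)*E)*Q = ((4 + 2)*(√3/9))*(-11/2) = (6*(√3/9))*(-11/2) = (2*√3/3)*(-11/2) = -11*√3/3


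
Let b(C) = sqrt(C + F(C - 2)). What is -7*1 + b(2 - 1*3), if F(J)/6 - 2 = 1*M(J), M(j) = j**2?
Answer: -7 + sqrt(65) ≈ 1.0623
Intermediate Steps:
F(J) = 12 + 6*J**2 (F(J) = 12 + 6*(1*J**2) = 12 + 6*J**2)
b(C) = sqrt(12 + C + 6*(-2 + C)**2) (b(C) = sqrt(C + (12 + 6*(C - 2)**2)) = sqrt(C + (12 + 6*(-2 + C)**2)) = sqrt(12 + C + 6*(-2 + C)**2))
-7*1 + b(2 - 1*3) = -7*1 + sqrt(12 + (2 - 1*3) + 6*(-2 + (2 - 1*3))**2) = -7 + sqrt(12 + (2 - 3) + 6*(-2 + (2 - 3))**2) = -7 + sqrt(12 - 1 + 6*(-2 - 1)**2) = -7 + sqrt(12 - 1 + 6*(-3)**2) = -7 + sqrt(12 - 1 + 6*9) = -7 + sqrt(12 - 1 + 54) = -7 + sqrt(65)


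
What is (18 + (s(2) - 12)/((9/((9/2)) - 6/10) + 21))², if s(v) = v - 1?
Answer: 3845521/12544 ≈ 306.56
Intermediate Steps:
s(v) = -1 + v
(18 + (s(2) - 12)/((9/((9/2)) - 6/10) + 21))² = (18 + ((-1 + 2) - 12)/((9/((9/2)) - 6/10) + 21))² = (18 + (1 - 12)/((9/((9*(½))) - 6*⅒) + 21))² = (18 - 11/((9/(9/2) - ⅗) + 21))² = (18 - 11/((9*(2/9) - ⅗) + 21))² = (18 - 11/((2 - ⅗) + 21))² = (18 - 11/(7/5 + 21))² = (18 - 11/112/5)² = (18 - 11*5/112)² = (18 - 55/112)² = (1961/112)² = 3845521/12544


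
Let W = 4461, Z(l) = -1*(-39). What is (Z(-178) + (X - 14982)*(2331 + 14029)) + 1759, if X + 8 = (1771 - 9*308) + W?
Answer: -188629002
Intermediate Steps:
Z(l) = 39
X = 3452 (X = -8 + ((1771 - 9*308) + 4461) = -8 + ((1771 - 2772) + 4461) = -8 + (-1001 + 4461) = -8 + 3460 = 3452)
(Z(-178) + (X - 14982)*(2331 + 14029)) + 1759 = (39 + (3452 - 14982)*(2331 + 14029)) + 1759 = (39 - 11530*16360) + 1759 = (39 - 188630800) + 1759 = -188630761 + 1759 = -188629002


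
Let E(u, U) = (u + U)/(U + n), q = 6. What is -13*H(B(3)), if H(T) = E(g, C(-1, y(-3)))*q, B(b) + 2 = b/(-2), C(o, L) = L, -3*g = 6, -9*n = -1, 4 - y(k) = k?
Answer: -1755/32 ≈ -54.844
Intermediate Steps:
y(k) = 4 - k
n = ⅑ (n = -⅑*(-1) = ⅑ ≈ 0.11111)
g = -2 (g = -⅓*6 = -2)
E(u, U) = (U + u)/(⅑ + U) (E(u, U) = (u + U)/(U + ⅑) = (U + u)/(⅑ + U))
B(b) = -2 - b/2 (B(b) = -2 + b/(-2) = -2 + b*(-½) = -2 - b/2)
H(T) = 135/32 (H(T) = (9*((4 - 1*(-3)) - 2)/(1 + 9*(4 - 1*(-3))))*6 = (9*((4 + 3) - 2)/(1 + 9*(4 + 3)))*6 = (9*(7 - 2)/(1 + 9*7))*6 = (9*5/(1 + 63))*6 = (9*5/64)*6 = (9*(1/64)*5)*6 = (45/64)*6 = 135/32)
-13*H(B(3)) = -13*135/32 = -1755/32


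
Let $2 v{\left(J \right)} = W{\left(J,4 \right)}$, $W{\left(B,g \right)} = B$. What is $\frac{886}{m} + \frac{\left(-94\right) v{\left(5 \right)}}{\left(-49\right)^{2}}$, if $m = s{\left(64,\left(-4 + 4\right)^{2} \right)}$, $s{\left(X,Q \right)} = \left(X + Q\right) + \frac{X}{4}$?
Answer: $\frac{1054243}{96040} \approx 10.977$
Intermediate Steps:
$v{\left(J \right)} = \frac{J}{2}$
$s{\left(X,Q \right)} = Q + \frac{5 X}{4}$ ($s{\left(X,Q \right)} = \left(Q + X\right) + X \frac{1}{4} = \left(Q + X\right) + \frac{X}{4} = Q + \frac{5 X}{4}$)
$m = 80$ ($m = \left(-4 + 4\right)^{2} + \frac{5}{4} \cdot 64 = 0^{2} + 80 = 0 + 80 = 80$)
$\frac{886}{m} + \frac{\left(-94\right) v{\left(5 \right)}}{\left(-49\right)^{2}} = \frac{886}{80} + \frac{\left(-94\right) \frac{1}{2} \cdot 5}{\left(-49\right)^{2}} = 886 \cdot \frac{1}{80} + \frac{\left(-94\right) \frac{5}{2}}{2401} = \frac{443}{40} - \frac{235}{2401} = \frac{1054243}{96040}$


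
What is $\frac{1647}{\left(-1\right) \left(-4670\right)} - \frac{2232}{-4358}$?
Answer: $\frac{8800533}{10175930} \approx 0.86484$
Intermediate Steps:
$\frac{1647}{\left(-1\right) \left(-4670\right)} - \frac{2232}{-4358} = \frac{1647}{4670} - - \frac{1116}{2179} = 1647 \cdot \frac{1}{4670} + \frac{1116}{2179} = \frac{1647}{4670} + \frac{1116}{2179} = \frac{8800533}{10175930}$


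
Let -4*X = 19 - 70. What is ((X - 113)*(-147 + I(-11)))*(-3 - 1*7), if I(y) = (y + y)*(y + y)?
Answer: 675685/2 ≈ 3.3784e+5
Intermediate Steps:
I(y) = 4*y² (I(y) = (2*y)*(2*y) = 4*y²)
X = 51/4 (X = -(19 - 70)/4 = -¼*(-51) = 51/4 ≈ 12.750)
((X - 113)*(-147 + I(-11)))*(-3 - 1*7) = ((51/4 - 113)*(-147 + 4*(-11)²))*(-3 - 1*7) = (-401*(-147 + 4*121)/4)*(-3 - 7) = -401*(-147 + 484)/4*(-10) = -401/4*337*(-10) = -135137/4*(-10) = 675685/2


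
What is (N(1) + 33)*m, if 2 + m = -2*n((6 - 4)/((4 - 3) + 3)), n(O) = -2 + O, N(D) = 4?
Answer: 37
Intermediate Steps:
m = 1 (m = -2 - 2*(-2 + (6 - 4)/((4 - 3) + 3)) = -2 - 2*(-2 + 2/(1 + 3)) = -2 - 2*(-2 + 2/4) = -2 - 2*(-2 + 2*(1/4)) = -2 - 2*(-2 + 1/2) = -2 - 2*(-3/2) = -2 + 3 = 1)
(N(1) + 33)*m = (4 + 33)*1 = 37*1 = 37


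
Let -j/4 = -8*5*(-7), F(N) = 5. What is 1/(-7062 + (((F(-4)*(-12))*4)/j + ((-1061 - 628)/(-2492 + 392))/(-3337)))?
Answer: -2335900/16495625813 ≈ -0.00014161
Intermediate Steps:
j = -1120 (j = -4*(-8*5)*(-7) = -(-160)*(-7) = -4*280 = -1120)
1/(-7062 + (((F(-4)*(-12))*4)/j + ((-1061 - 628)/(-2492 + 392))/(-3337))) = 1/(-7062 + (((5*(-12))*4)/(-1120) + ((-1061 - 628)/(-2492 + 392))/(-3337))) = 1/(-7062 + (-60*4*(-1/1120) - 1689/(-2100)*(-1/3337))) = 1/(-7062 + (-240*(-1/1120) - 1689*(-1/2100)*(-1/3337))) = 1/(-7062 + (3/14 + (563/700)*(-1/3337))) = 1/(-7062 + (3/14 - 563/2335900)) = 1/(-7062 + 499987/2335900) = 1/(-16495625813/2335900) = -2335900/16495625813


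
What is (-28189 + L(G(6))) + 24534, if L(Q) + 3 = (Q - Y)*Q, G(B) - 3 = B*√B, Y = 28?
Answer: -3517 - 132*√6 ≈ -3840.3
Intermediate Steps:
G(B) = 3 + B^(3/2) (G(B) = 3 + B*√B = 3 + B^(3/2))
L(Q) = -3 + Q*(-28 + Q) (L(Q) = -3 + (Q - 1*28)*Q = -3 + (Q - 28)*Q = -3 + (-28 + Q)*Q = -3 + Q*(-28 + Q))
(-28189 + L(G(6))) + 24534 = (-28189 + (-3 + (3 + 6^(3/2))² - 28*(3 + 6^(3/2)))) + 24534 = (-28189 + (-3 + (3 + 6*√6)² - 28*(3 + 6*√6))) + 24534 = (-28189 + (-3 + (3 + 6*√6)² + (-84 - 168*√6))) + 24534 = (-28189 + (-87 + (3 + 6*√6)² - 168*√6)) + 24534 = (-28276 + (3 + 6*√6)² - 168*√6) + 24534 = -3742 + (3 + 6*√6)² - 168*√6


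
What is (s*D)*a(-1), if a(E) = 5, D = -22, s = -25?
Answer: 2750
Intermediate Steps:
(s*D)*a(-1) = -25*(-22)*5 = 550*5 = 2750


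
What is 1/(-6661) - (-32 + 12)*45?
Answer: 5994899/6661 ≈ 900.00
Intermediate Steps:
1/(-6661) - (-32 + 12)*45 = -1/6661 - (-20)*45 = -1/6661 - 1*(-900) = -1/6661 + 900 = 5994899/6661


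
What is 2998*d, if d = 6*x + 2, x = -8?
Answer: -137908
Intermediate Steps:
d = -46 (d = 6*(-8) + 2 = -48 + 2 = -46)
2998*d = 2998*(-46) = -137908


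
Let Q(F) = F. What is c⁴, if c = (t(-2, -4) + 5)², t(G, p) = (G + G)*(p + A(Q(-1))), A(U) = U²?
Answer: 6975757441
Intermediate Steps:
t(G, p) = 2*G*(1 + p) (t(G, p) = (G + G)*(p + (-1)²) = (2*G)*(p + 1) = (2*G)*(1 + p) = 2*G*(1 + p))
c = 289 (c = (2*(-2)*(1 - 4) + 5)² = (2*(-2)*(-3) + 5)² = (12 + 5)² = 17² = 289)
c⁴ = 289⁴ = 6975757441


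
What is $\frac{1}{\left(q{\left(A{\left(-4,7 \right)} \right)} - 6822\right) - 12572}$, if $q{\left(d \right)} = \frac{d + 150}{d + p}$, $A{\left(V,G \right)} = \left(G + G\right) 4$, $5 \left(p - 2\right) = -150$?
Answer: $- \frac{14}{271413} \approx -5.1582 \cdot 10^{-5}$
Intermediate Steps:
$p = -28$ ($p = 2 + \frac{1}{5} \left(-150\right) = 2 - 30 = -28$)
$A{\left(V,G \right)} = 8 G$ ($A{\left(V,G \right)} = 2 G 4 = 8 G$)
$q{\left(d \right)} = \frac{150 + d}{-28 + d}$ ($q{\left(d \right)} = \frac{d + 150}{d - 28} = \frac{150 + d}{-28 + d}$)
$\frac{1}{\left(q{\left(A{\left(-4,7 \right)} \right)} - 6822\right) - 12572} = \frac{1}{\left(\frac{150 + 8 \cdot 7}{-28 + 8 \cdot 7} - 6822\right) - 12572} = \frac{1}{\left(\frac{150 + 56}{-28 + 56} - 6822\right) - 12572} = \frac{1}{\left(\frac{1}{28} \cdot 206 - 6822\right) - 12572} = \frac{1}{\left(\frac{103}{14} - 6822\right) - 12572} = \frac{1}{- \frac{95405}{14} - 12572} = \frac{1}{- \frac{271413}{14}} = - \frac{14}{271413}$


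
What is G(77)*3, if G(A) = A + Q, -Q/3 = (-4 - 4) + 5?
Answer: 258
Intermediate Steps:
Q = 9 (Q = -3*((-4 - 4) + 5) = -3*(-8 + 5) = -3*(-3) = 9)
G(A) = 9 + A (G(A) = A + 9 = 9 + A)
G(77)*3 = (9 + 77)*3 = 86*3 = 258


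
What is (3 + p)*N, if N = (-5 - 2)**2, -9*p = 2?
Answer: 1225/9 ≈ 136.11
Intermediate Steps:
p = -2/9 (p = -1/9*2 = -2/9 ≈ -0.22222)
N = 49 (N = (-7)**2 = 49)
(3 + p)*N = (3 - 2/9)*49 = (25/9)*49 = 1225/9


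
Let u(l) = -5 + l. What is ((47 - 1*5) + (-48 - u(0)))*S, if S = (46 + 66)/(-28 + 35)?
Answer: -16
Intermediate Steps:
S = 16 (S = 112/7 = 112*(⅐) = 16)
((47 - 1*5) + (-48 - u(0)))*S = ((47 - 1*5) + (-48 - (-5 + 0)))*16 = ((47 - 5) + (-48 - 1*(-5)))*16 = (42 + (-48 + 5))*16 = (42 - 43)*16 = -1*16 = -16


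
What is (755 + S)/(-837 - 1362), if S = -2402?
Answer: 549/733 ≈ 0.74898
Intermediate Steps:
(755 + S)/(-837 - 1362) = (755 - 2402)/(-837 - 1362) = -1647/(-2199) = -1647*(-1/2199) = 549/733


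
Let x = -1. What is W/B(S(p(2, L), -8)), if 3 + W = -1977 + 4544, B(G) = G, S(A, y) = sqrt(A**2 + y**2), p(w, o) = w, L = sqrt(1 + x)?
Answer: 1282*sqrt(17)/17 ≈ 310.93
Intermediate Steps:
L = 0 (L = sqrt(1 - 1) = sqrt(0) = 0)
W = 2564 (W = -3 + (-1977 + 4544) = -3 + 2567 = 2564)
W/B(S(p(2, L), -8)) = 2564/(sqrt(2**2 + (-8)**2)) = 2564/(sqrt(4 + 64)) = 2564/(sqrt(68)) = 2564/((2*sqrt(17))) = 2564*(sqrt(17)/34) = 1282*sqrt(17)/17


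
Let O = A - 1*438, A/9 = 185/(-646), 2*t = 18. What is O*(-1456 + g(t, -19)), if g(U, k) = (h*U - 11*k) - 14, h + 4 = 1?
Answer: 183290772/323 ≈ 5.6746e+5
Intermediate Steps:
h = -3 (h = -4 + 1 = -3)
t = 9 (t = (1/2)*18 = 9)
A = -1665/646 (A = 9*(185/(-646)) = 9*(185*(-1/646)) = 9*(-185/646) = -1665/646 ≈ -2.5774)
g(U, k) = -14 - 11*k - 3*U (g(U, k) = (-3*U - 11*k) - 14 = (-11*k - 3*U) - 14 = -14 - 11*k - 3*U)
O = -284613/646 (O = -1665/646 - 1*438 = -1665/646 - 438 = -284613/646 ≈ -440.58)
O*(-1456 + g(t, -19)) = -284613*(-1456 + (-14 - 11*(-19) - 3*9))/646 = -284613*(-1456 + (-14 + 209 - 27))/646 = -284613*(-1456 + 168)/646 = -284613/646*(-1288) = 183290772/323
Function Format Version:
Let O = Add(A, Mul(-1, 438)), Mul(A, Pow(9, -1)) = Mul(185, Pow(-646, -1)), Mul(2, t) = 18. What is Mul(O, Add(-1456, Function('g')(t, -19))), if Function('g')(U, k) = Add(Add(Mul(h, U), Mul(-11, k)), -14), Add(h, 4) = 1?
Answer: Rational(183290772, 323) ≈ 5.6746e+5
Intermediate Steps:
h = -3 (h = Add(-4, 1) = -3)
t = 9 (t = Mul(Rational(1, 2), 18) = 9)
A = Rational(-1665, 646) (A = Mul(9, Mul(185, Pow(-646, -1))) = Mul(9, Mul(185, Rational(-1, 646))) = Mul(9, Rational(-185, 646)) = Rational(-1665, 646) ≈ -2.5774)
Function('g')(U, k) = Add(-14, Mul(-11, k), Mul(-3, U)) (Function('g')(U, k) = Add(Add(Mul(-3, U), Mul(-11, k)), -14) = Add(Add(Mul(-11, k), Mul(-3, U)), -14) = Add(-14, Mul(-11, k), Mul(-3, U)))
O = Rational(-284613, 646) (O = Add(Rational(-1665, 646), Mul(-1, 438)) = Add(Rational(-1665, 646), -438) = Rational(-284613, 646) ≈ -440.58)
Mul(O, Add(-1456, Function('g')(t, -19))) = Mul(Rational(-284613, 646), Add(-1456, Add(-14, Mul(-11, -19), Mul(-3, 9)))) = Mul(Rational(-284613, 646), Add(-1456, Add(-14, 209, -27))) = Mul(Rational(-284613, 646), Add(-1456, 168)) = Mul(Rational(-284613, 646), -1288) = Rational(183290772, 323)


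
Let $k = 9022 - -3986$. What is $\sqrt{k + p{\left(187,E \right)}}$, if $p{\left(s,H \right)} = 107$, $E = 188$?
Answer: $\sqrt{13115} \approx 114.52$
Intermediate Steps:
$k = 13008$ ($k = 9022 + 3986 = 13008$)
$\sqrt{k + p{\left(187,E \right)}} = \sqrt{13008 + 107} = \sqrt{13115}$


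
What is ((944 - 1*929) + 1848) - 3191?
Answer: -1328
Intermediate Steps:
((944 - 1*929) + 1848) - 3191 = ((944 - 929) + 1848) - 3191 = (15 + 1848) - 3191 = 1863 - 3191 = -1328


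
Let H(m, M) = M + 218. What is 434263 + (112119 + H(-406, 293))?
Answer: 546893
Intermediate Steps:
H(m, M) = 218 + M
434263 + (112119 + H(-406, 293)) = 434263 + (112119 + (218 + 293)) = 434263 + (112119 + 511) = 434263 + 112630 = 546893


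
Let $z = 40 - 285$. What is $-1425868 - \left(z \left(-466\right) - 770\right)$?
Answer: $-1539268$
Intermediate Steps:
$z = -245$ ($z = 40 - 285 = -245$)
$-1425868 - \left(z \left(-466\right) - 770\right) = -1425868 - \left(\left(-245\right) \left(-466\right) - 770\right) = -1425868 - \left(114170 - 770\right) = -1425868 - 113400 = -1539268$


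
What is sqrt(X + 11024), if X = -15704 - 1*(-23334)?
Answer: sqrt(18654) ≈ 136.58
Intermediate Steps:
X = 7630 (X = -15704 + 23334 = 7630)
sqrt(X + 11024) = sqrt(7630 + 11024) = sqrt(18654)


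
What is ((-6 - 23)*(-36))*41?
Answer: 42804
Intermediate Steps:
((-6 - 23)*(-36))*41 = -29*(-36)*41 = 1044*41 = 42804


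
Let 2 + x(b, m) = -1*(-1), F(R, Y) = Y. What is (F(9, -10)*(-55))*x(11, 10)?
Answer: -550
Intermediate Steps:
x(b, m) = -1 (x(b, m) = -2 - 1*(-1) = -2 + 1 = -1)
(F(9, -10)*(-55))*x(11, 10) = -10*(-55)*(-1) = 550*(-1) = -550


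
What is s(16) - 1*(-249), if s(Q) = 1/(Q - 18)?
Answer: 497/2 ≈ 248.50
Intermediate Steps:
s(Q) = 1/(-18 + Q)
s(16) - 1*(-249) = 1/(-18 + 16) - 1*(-249) = 1/(-2) + 249 = -1/2 + 249 = 497/2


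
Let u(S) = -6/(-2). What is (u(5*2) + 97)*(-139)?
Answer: -13900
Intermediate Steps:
u(S) = 3 (u(S) = -6*(-½) = 3)
(u(5*2) + 97)*(-139) = (3 + 97)*(-139) = 100*(-139) = -13900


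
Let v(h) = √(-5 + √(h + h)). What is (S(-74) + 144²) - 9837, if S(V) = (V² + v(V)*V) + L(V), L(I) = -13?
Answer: 16362 - 74*√(-5 + 2*I*√37) ≈ 16213.0 - 222.94*I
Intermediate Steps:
v(h) = √(-5 + √2*√h) (v(h) = √(-5 + √(2*h)) = √(-5 + √2*√h))
S(V) = -13 + V² + V*√(-5 + √2*√V) (S(V) = (V² + √(-5 + √2*√V)*V) - 13 = (V² + V*√(-5 + √2*√V)) - 13 = -13 + V² + V*√(-5 + √2*√V))
(S(-74) + 144²) - 9837 = ((-13 + (-74)² - 74*√(-5 + √2*√(-74))) + 144²) - 9837 = ((-13 + 5476 - 74*√(-5 + √2*(I*√74))) + 20736) - 9837 = ((-13 + 5476 - 74*√(-5 + 2*I*√37)) + 20736) - 9837 = ((5463 - 74*√(-5 + 2*I*√37)) + 20736) - 9837 = (26199 - 74*√(-5 + 2*I*√37)) - 9837 = 16362 - 74*√(-5 + 2*I*√37)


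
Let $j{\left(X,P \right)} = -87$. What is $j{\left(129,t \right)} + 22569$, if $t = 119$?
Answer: $22482$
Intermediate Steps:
$j{\left(129,t \right)} + 22569 = -87 + 22569 = 22482$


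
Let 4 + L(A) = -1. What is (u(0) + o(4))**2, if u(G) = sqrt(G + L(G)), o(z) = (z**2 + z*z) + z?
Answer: (36 + I*sqrt(5))**2 ≈ 1291.0 + 161.0*I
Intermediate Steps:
L(A) = -5 (L(A) = -4 - 1 = -5)
o(z) = z + 2*z**2 (o(z) = (z**2 + z**2) + z = 2*z**2 + z = z + 2*z**2)
u(G) = sqrt(-5 + G) (u(G) = sqrt(G - 5) = sqrt(-5 + G))
(u(0) + o(4))**2 = (sqrt(-5 + 0) + 4*(1 + 2*4))**2 = (sqrt(-5) + 4*(1 + 8))**2 = (I*sqrt(5) + 4*9)**2 = (I*sqrt(5) + 36)**2 = (36 + I*sqrt(5))**2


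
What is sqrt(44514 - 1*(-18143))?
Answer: sqrt(62657) ≈ 250.31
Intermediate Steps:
sqrt(44514 - 1*(-18143)) = sqrt(44514 + 18143) = sqrt(62657)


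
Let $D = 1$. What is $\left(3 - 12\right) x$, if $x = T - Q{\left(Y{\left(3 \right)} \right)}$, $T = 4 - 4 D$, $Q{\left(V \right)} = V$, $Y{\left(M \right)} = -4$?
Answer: $-36$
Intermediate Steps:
$T = 0$ ($T = 4 - 4 = 0$)
$x = 4$ ($x = 0 - -4 = 0 + 4 = 4$)
$\left(3 - 12\right) x = \left(3 - 12\right) 4 = \left(-9\right) 4 = -36$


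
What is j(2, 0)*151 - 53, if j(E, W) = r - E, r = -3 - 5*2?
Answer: -2318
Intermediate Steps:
r = -13 (r = -3 - 10 = -13)
j(E, W) = -13 - E
j(2, 0)*151 - 53 = (-13 - 1*2)*151 - 53 = (-13 - 2)*151 - 53 = -15*151 - 53 = -2265 - 53 = -2318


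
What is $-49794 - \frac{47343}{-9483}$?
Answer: $- \frac{157383053}{3161} \approx -49789.0$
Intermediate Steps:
$-49794 - \frac{47343}{-9483} = -49794 - - \frac{15781}{3161} = -49794 + \frac{15781}{3161} = - \frac{157383053}{3161}$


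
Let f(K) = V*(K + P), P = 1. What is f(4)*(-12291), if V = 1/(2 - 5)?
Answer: 20485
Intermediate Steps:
V = -1/3 (V = 1/(-3) = -1/3 ≈ -0.33333)
f(K) = -1/3 - K/3 (f(K) = -(K + 1)/3 = -(1 + K)/3 = -1/3 - K/3)
f(4)*(-12291) = (-1/3 - 1/3*4)*(-12291) = (-1/3 - 4/3)*(-12291) = -5/3*(-12291) = 20485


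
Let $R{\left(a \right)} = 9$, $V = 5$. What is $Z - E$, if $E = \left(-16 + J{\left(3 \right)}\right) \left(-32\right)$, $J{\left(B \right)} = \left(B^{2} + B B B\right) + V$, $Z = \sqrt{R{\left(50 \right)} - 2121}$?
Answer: $800 + 8 i \sqrt{33} \approx 800.0 + 45.956 i$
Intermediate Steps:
$Z = 8 i \sqrt{33}$ ($Z = \sqrt{9 - 2121} = \sqrt{-2112} = 8 i \sqrt{33} \approx 45.956 i$)
$J{\left(B \right)} = 5 + B^{2} + B^{3}$ ($J{\left(B \right)} = \left(B^{2} + B B B\right) + 5 = \left(B^{2} + B^{2} B\right) + 5 = \left(B^{2} + B^{3}\right) + 5 = 5 + B^{2} + B^{3}$)
$E = -800$ ($E = \left(-16 + \left(5 + 3^{2} + 3^{3}\right)\right) \left(-32\right) = \left(-16 + \left(5 + 9 + 27\right)\right) \left(-32\right) = \left(-16 + 41\right) \left(-32\right) = 25 \left(-32\right) = -800$)
$Z - E = 8 i \sqrt{33} - -800 = 8 i \sqrt{33} + 800 = 800 + 8 i \sqrt{33}$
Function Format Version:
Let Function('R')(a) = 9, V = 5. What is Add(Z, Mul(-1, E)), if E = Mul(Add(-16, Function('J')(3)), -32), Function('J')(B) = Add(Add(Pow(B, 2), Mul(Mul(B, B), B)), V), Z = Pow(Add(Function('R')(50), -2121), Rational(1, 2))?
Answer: Add(800, Mul(8, I, Pow(33, Rational(1, 2)))) ≈ Add(800.00, Mul(45.956, I))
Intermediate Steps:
Z = Mul(8, I, Pow(33, Rational(1, 2))) (Z = Pow(Add(9, -2121), Rational(1, 2)) = Pow(-2112, Rational(1, 2)) = Mul(8, I, Pow(33, Rational(1, 2))) ≈ Mul(45.956, I))
Function('J')(B) = Add(5, Pow(B, 2), Pow(B, 3)) (Function('J')(B) = Add(Add(Pow(B, 2), Mul(Mul(B, B), B)), 5) = Add(Add(Pow(B, 2), Mul(Pow(B, 2), B)), 5) = Add(Add(Pow(B, 2), Pow(B, 3)), 5) = Add(5, Pow(B, 2), Pow(B, 3)))
E = -800 (E = Mul(Add(-16, Add(5, Pow(3, 2), Pow(3, 3))), -32) = Mul(Add(-16, Add(5, 9, 27)), -32) = Mul(Add(-16, 41), -32) = Mul(25, -32) = -800)
Add(Z, Mul(-1, E)) = Add(Mul(8, I, Pow(33, Rational(1, 2))), Mul(-1, -800)) = Add(Mul(8, I, Pow(33, Rational(1, 2))), 800) = Add(800, Mul(8, I, Pow(33, Rational(1, 2))))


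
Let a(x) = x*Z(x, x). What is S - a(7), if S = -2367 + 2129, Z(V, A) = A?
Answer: -287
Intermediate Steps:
a(x) = x² (a(x) = x*x = x²)
S = -238
S - a(7) = -238 - 1*7² = -238 - 1*49 = -238 - 49 = -287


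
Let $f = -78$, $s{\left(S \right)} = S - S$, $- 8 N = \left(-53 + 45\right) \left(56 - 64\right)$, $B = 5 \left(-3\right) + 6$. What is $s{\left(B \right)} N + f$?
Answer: $-78$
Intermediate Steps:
$B = -9$ ($B = -15 + 6 = -9$)
$N = -8$ ($N = - \frac{\left(-53 + 45\right) \left(56 - 64\right)}{8} = - \frac{\left(-8\right) \left(-8\right)}{8} = \left(- \frac{1}{8}\right) 64 = -8$)
$s{\left(S \right)} = 0$
$s{\left(B \right)} N + f = 0 \left(-8\right) - 78 = 0 - 78 = -78$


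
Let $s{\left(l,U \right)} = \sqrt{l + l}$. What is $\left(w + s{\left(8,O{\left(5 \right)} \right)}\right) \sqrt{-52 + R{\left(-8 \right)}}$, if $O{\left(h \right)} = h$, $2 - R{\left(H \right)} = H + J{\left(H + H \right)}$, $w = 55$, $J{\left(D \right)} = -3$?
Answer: $59 i \sqrt{39} \approx 368.46 i$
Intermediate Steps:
$R{\left(H \right)} = 5 - H$ ($R{\left(H \right)} = 2 - \left(H - 3\right) = 2 - \left(-3 + H\right) = 5 - H$)
$s{\left(l,U \right)} = \sqrt{2} \sqrt{l}$ ($s{\left(l,U \right)} = \sqrt{2 l} = \sqrt{2} \sqrt{l}$)
$\left(w + s{\left(8,O{\left(5 \right)} \right)}\right) \sqrt{-52 + R{\left(-8 \right)}} = \left(55 + \sqrt{2} \sqrt{8}\right) \sqrt{-52 + \left(5 - -8\right)} = \left(55 + \sqrt{2} \cdot 2 \sqrt{2}\right) \sqrt{-52 + \left(5 + 8\right)} = \left(55 + 4\right) \sqrt{-52 + 13} = 59 \sqrt{-39} = 59 i \sqrt{39}$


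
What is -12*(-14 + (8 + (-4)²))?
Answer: -120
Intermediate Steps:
-12*(-14 + (8 + (-4)²)) = -12*(-14 + (8 + 16)) = -12*(-14 + 24) = -12*10 = -120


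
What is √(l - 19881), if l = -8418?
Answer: I*√28299 ≈ 168.22*I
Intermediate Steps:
√(l - 19881) = √(-8418 - 19881) = √(-28299) = I*√28299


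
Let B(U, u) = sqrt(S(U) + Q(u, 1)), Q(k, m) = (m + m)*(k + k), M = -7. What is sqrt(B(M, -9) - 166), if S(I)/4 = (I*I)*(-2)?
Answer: sqrt(-166 + 2*I*sqrt(107)) ≈ 0.80131 + 12.909*I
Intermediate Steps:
S(I) = -8*I**2 (S(I) = 4*((I*I)*(-2)) = 4*(I**2*(-2)) = 4*(-2*I**2) = -8*I**2)
Q(k, m) = 4*k*m (Q(k, m) = (2*m)*(2*k) = 4*k*m)
B(U, u) = sqrt(-8*U**2 + 4*u) (B(U, u) = sqrt(-8*U**2 + 4*u*1) = sqrt(-8*U**2 + 4*u))
sqrt(B(M, -9) - 166) = sqrt(2*sqrt(-9 - 2*(-7)**2) - 166) = sqrt(2*sqrt(-9 - 2*49) - 166) = sqrt(2*sqrt(-9 - 98) - 166) = sqrt(2*sqrt(-107) - 166) = sqrt(2*(I*sqrt(107)) - 166) = sqrt(2*I*sqrt(107) - 166) = sqrt(-166 + 2*I*sqrt(107))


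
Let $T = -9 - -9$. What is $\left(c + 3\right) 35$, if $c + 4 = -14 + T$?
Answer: $-525$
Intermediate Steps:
$T = 0$ ($T = -9 + 9 = 0$)
$c = -18$ ($c = -4 + \left(-14 + 0\right) = -4 - 14 = -18$)
$\left(c + 3\right) 35 = \left(-18 + 3\right) 35 = \left(-15\right) 35 = -525$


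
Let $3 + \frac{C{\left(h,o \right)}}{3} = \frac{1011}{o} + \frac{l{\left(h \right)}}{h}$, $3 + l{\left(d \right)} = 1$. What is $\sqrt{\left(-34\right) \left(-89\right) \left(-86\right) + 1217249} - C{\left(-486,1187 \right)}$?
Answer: $\frac{618463}{96147} + \sqrt{957013} \approx 984.7$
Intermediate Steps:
$l{\left(d \right)} = -2$ ($l{\left(d \right)} = -3 + 1 = -2$)
$C{\left(h,o \right)} = -9 - \frac{6}{h} + \frac{3033}{o}$ ($C{\left(h,o \right)} = -9 + 3 \left(\frac{1011}{o} - \frac{2}{h}\right) = -9 + 3 \left(- \frac{2}{h} + \frac{1011}{o}\right) = -9 + \left(- \frac{6}{h} + \frac{3033}{o}\right) = -9 - \frac{6}{h} + \frac{3033}{o}$)
$\sqrt{\left(-34\right) \left(-89\right) \left(-86\right) + 1217249} - C{\left(-486,1187 \right)} = \sqrt{\left(-34\right) \left(-89\right) \left(-86\right) + 1217249} - \left(-9 - \frac{6}{-486} + \frac{3033}{1187}\right) = \sqrt{3026 \left(-86\right) + 1217249} - \left(-9 - - \frac{1}{81} + 3033 \cdot \frac{1}{1187}\right) = \sqrt{-260236 + 1217249} - \left(-9 + \frac{1}{81} + \frac{3033}{1187}\right) = \sqrt{957013} - - \frac{618463}{96147} = \sqrt{957013} + \frac{618463}{96147} = \frac{618463}{96147} + \sqrt{957013}$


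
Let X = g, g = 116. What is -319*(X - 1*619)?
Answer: 160457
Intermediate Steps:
X = 116
-319*(X - 1*619) = -319*(116 - 1*619) = -319*(116 - 619) = -319*(-503) = 160457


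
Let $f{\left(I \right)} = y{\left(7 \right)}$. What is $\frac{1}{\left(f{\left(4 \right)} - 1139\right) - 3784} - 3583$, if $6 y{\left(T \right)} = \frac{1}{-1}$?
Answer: $- \frac{105838243}{29539} \approx -3583.0$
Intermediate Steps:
$y{\left(T \right)} = - \frac{1}{6}$ ($y{\left(T \right)} = \frac{1}{6 \left(-1\right)} = \frac{1}{6} \left(-1\right) = - \frac{1}{6}$)
$f{\left(I \right)} = - \frac{1}{6}$
$\frac{1}{\left(f{\left(4 \right)} - 1139\right) - 3784} - 3583 = \frac{1}{\left(- \frac{1}{6} - 1139\right) - 3784} - 3583 = \frac{1}{- \frac{6835}{6} - 3784} - 3583 = \frac{1}{- \frac{29539}{6}} - 3583 = - \frac{6}{29539} - 3583 = - \frac{105838243}{29539}$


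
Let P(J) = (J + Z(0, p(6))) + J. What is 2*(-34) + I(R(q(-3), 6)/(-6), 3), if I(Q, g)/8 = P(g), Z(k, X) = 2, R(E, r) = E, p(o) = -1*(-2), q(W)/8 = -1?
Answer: -4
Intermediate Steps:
q(W) = -8 (q(W) = 8*(-1) = -8)
p(o) = 2
P(J) = 2 + 2*J (P(J) = (J + 2) + J = (2 + J) + J = 2 + 2*J)
I(Q, g) = 16 + 16*g (I(Q, g) = 8*(2 + 2*g) = 16 + 16*g)
2*(-34) + I(R(q(-3), 6)/(-6), 3) = 2*(-34) + (16 + 16*3) = -68 + (16 + 48) = -68 + 64 = -4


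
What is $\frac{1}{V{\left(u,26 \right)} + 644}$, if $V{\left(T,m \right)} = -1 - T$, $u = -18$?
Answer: $\frac{1}{661} \approx 0.0015129$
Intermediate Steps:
$\frac{1}{V{\left(u,26 \right)} + 644} = \frac{1}{\left(-1 - -18\right) + 644} = \frac{1}{\left(-1 + 18\right) + 644} = \frac{1}{17 + 644} = \frac{1}{661}$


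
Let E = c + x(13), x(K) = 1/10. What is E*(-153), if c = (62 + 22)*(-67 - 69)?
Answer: 17478567/10 ≈ 1.7479e+6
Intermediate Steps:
x(K) = ⅒
c = -11424 (c = 84*(-136) = -11424)
E = -114239/10 (E = -11424 + ⅒ = -114239/10 ≈ -11424.)
E*(-153) = -114239/10*(-153) = 17478567/10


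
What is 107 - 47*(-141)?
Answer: 6734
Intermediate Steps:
107 - 47*(-141) = 107 + 6627 = 6734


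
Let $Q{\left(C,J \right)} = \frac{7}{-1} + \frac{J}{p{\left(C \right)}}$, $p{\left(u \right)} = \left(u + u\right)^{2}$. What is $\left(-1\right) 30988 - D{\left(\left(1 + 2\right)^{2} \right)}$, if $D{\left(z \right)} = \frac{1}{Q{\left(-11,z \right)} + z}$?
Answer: $- \frac{30275760}{977} \approx -30989.0$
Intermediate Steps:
$p{\left(u \right)} = 4 u^{2}$ ($p{\left(u \right)} = \left(2 u\right)^{2} = 4 u^{2}$)
$Q{\left(C,J \right)} = -7 + \frac{J}{4 C^{2}}$ ($Q{\left(C,J \right)} = \frac{7}{-1} + \frac{J}{4 C^{2}} = 7 \left(-1\right) + J \frac{1}{4 C^{2}} = -7 + \frac{J}{4 C^{2}}$)
$D{\left(z \right)} = \frac{1}{-7 + \frac{485 z}{484}}$ ($D{\left(z \right)} = \frac{1}{\left(-7 + \frac{z}{4 \cdot 121}\right) + z} = \frac{1}{\left(-7 + \frac{1}{4} z \frac{1}{121}\right) + z} = \frac{1}{\left(-7 + \frac{z}{484}\right) + z} = \frac{1}{-7 + \frac{485 z}{484}}$)
$\left(-1\right) 30988 - D{\left(\left(1 + 2\right)^{2} \right)} = \left(-1\right) 30988 - \frac{484}{-3388 + 485 \left(1 + 2\right)^{2}} = -30988 - \frac{484}{-3388 + 485 \cdot 3^{2}} = -30988 - \frac{484}{-3388 + 485 \cdot 9} = -30988 - \frac{484}{-3388 + 4365} = -30988 - \frac{484}{977} = - \frac{30275760}{977}$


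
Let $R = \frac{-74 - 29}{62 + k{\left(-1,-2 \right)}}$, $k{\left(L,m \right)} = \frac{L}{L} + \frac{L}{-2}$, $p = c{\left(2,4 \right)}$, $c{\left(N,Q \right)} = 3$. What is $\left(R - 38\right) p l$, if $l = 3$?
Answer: $- \frac{45288}{127} \approx -356.6$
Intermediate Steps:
$p = 3$
$k{\left(L,m \right)} = 1 - \frac{L}{2}$ ($k{\left(L,m \right)} = 1 + L \left(- \frac{1}{2}\right) = 1 - \frac{L}{2}$)
$R = - \frac{206}{127}$ ($R = \frac{-74 - 29}{62 + \left(1 - - \frac{1}{2}\right)} = - \frac{103}{62 + \left(1 + \frac{1}{2}\right)} = - \frac{103}{62 + \frac{3}{2}} = - \frac{103}{\frac{127}{2}} = \left(-103\right) \frac{2}{127} = - \frac{206}{127} \approx -1.622$)
$\left(R - 38\right) p l = \left(- \frac{206}{127} - 38\right) 3 \cdot 3 = \left(- \frac{5032}{127}\right) 9 = - \frac{45288}{127}$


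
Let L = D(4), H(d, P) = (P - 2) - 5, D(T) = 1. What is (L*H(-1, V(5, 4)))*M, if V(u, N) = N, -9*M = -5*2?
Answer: -10/3 ≈ -3.3333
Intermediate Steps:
M = 10/9 (M = -(-5)*2/9 = -1/9*(-10) = 10/9 ≈ 1.1111)
H(d, P) = -7 + P (H(d, P) = (-2 + P) - 5 = -7 + P)
L = 1
(L*H(-1, V(5, 4)))*M = (1*(-7 + 4))*(10/9) = (1*(-3))*(10/9) = -3*10/9 = -10/3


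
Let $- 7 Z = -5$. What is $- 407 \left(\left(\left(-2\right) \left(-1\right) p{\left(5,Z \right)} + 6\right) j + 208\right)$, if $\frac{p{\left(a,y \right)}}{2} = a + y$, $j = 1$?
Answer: $- \frac{674806}{7} \approx -96401.0$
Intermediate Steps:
$Z = \frac{5}{7}$ ($Z = \left(- \frac{1}{7}\right) \left(-5\right) = \frac{5}{7} \approx 0.71429$)
$p{\left(a,y \right)} = 2 a + 2 y$ ($p{\left(a,y \right)} = 2 \left(a + y\right) = 2 a + 2 y$)
$- 407 \left(\left(\left(-2\right) \left(-1\right) p{\left(5,Z \right)} + 6\right) j + 208\right) = - 407 \left(\left(\left(-2\right) \left(-1\right) \left(2 \cdot 5 + 2 \cdot \frac{5}{7}\right) + 6\right) 1 + 208\right) = - 407 \left(\left(2 \left(10 + \frac{10}{7}\right) + 6\right) 1 + 208\right) = - 407 \left(\left(2 \cdot \frac{80}{7} + 6\right) 1 + 208\right) = - 407 \left(\left(\frac{160}{7} + 6\right) 1 + 208\right) = - 407 \left(\frac{202}{7} \cdot 1 + 208\right) = - 407 \left(\frac{202}{7} + 208\right) = \left(-407\right) \frac{1658}{7} = - \frac{674806}{7}$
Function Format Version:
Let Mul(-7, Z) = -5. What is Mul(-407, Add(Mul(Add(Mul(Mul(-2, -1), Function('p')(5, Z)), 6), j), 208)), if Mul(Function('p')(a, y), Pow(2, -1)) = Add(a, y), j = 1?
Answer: Rational(-674806, 7) ≈ -96401.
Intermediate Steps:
Z = Rational(5, 7) (Z = Mul(Rational(-1, 7), -5) = Rational(5, 7) ≈ 0.71429)
Function('p')(a, y) = Add(Mul(2, a), Mul(2, y)) (Function('p')(a, y) = Mul(2, Add(a, y)) = Add(Mul(2, a), Mul(2, y)))
Mul(-407, Add(Mul(Add(Mul(Mul(-2, -1), Function('p')(5, Z)), 6), j), 208)) = Mul(-407, Add(Mul(Add(Mul(Mul(-2, -1), Add(Mul(2, 5), Mul(2, Rational(5, 7)))), 6), 1), 208)) = Mul(-407, Add(Mul(Add(Mul(2, Add(10, Rational(10, 7))), 6), 1), 208)) = Mul(-407, Add(Mul(Add(Mul(2, Rational(80, 7)), 6), 1), 208)) = Mul(-407, Add(Mul(Add(Rational(160, 7), 6), 1), 208)) = Mul(-407, Add(Mul(Rational(202, 7), 1), 208)) = Mul(-407, Add(Rational(202, 7), 208)) = Mul(-407, Rational(1658, 7)) = Rational(-674806, 7)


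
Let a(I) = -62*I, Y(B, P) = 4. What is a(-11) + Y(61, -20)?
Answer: 686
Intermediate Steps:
a(-11) + Y(61, -20) = -62*(-11) + 4 = 682 + 4 = 686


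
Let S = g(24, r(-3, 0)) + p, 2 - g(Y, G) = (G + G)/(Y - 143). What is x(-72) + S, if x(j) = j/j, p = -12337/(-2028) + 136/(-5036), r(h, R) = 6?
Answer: 16463233/1797852 ≈ 9.1572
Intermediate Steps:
g(Y, G) = 2 - 2*G/(-143 + Y) (g(Y, G) = 2 - (G + G)/(Y - 143) = 2 - 2*G/(-143 + Y))
p = 91499/15108 (p = -12337*(-1/2028) + 136*(-1/5036) = 73/12 - 34/1259 = 91499/15108 ≈ 6.0563)
x(j) = 1
S = 14665381/1797852 (S = 2*(-143 + 24 - 1*6)/(-143 + 24) + 91499/15108 = 2*(-143 + 24 - 6)/(-119) + 91499/15108 = 2*(-1/119)*(-125) + 91499/15108 = 250/119 + 91499/15108 = 14665381/1797852 ≈ 8.1572)
x(-72) + S = 1 + 14665381/1797852 = 16463233/1797852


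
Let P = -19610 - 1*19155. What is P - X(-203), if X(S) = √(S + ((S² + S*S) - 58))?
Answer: -38765 - √82157 ≈ -39052.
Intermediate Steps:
P = -38765 (P = -19610 - 19155 = -38765)
X(S) = √(-58 + S + 2*S²) (X(S) = √(S + ((S² + S²) - 58)) = √(S + (2*S² - 58)) = √(S + (-58 + 2*S²)) = √(-58 + S + 2*S²))
P - X(-203) = -38765 - √(-58 - 203 + 2*(-203)²) = -38765 - √(-58 - 203 + 2*41209) = -38765 - √(-58 - 203 + 82418) = -38765 - √82157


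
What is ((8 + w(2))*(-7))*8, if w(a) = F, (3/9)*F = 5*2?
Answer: -2128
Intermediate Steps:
F = 30 (F = 3*(5*2) = 3*10 = 30)
w(a) = 30
((8 + w(2))*(-7))*8 = ((8 + 30)*(-7))*8 = (38*(-7))*8 = -266*8 = -2128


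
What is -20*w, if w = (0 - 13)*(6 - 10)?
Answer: -1040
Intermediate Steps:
w = 52 (w = -13*(-4) = 52)
-20*w = -20*52 = -1040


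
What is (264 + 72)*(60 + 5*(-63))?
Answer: -85680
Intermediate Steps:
(264 + 72)*(60 + 5*(-63)) = 336*(60 - 315) = 336*(-255) = -85680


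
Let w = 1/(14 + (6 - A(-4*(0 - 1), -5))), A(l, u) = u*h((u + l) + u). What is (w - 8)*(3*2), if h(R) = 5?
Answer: -718/15 ≈ -47.867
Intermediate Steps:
A(l, u) = 5*u (A(l, u) = u*5 = 5*u)
w = 1/45 (w = 1/(14 + (6 - 5*(-5))) = 1/(14 + (6 - 1*(-25))) = 1/(14 + (6 + 25)) = 1/(14 + 31) = 1/45 ≈ 0.022222)
(w - 8)*(3*2) = (1/45 - 8)*(3*2) = -359/45*6 = -718/15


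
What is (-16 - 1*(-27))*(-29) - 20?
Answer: -339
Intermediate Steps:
(-16 - 1*(-27))*(-29) - 20 = (-16 + 27)*(-29) - 20 = 11*(-29) - 20 = -319 - 20 = -339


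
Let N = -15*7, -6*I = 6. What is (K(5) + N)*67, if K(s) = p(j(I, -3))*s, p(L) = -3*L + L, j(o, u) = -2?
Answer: -5695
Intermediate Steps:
I = -1 (I = -⅙*6 = -1)
p(L) = -2*L
K(s) = 4*s (K(s) = (-2*(-2))*s = 4*s)
N = -105
(K(5) + N)*67 = (4*5 - 105)*67 = (20 - 105)*67 = -85*67 = -5695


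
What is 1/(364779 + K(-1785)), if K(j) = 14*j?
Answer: 1/339789 ≈ 2.9430e-6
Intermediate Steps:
1/(364779 + K(-1785)) = 1/(364779 + 14*(-1785)) = 1/(364779 - 24990) = 1/339789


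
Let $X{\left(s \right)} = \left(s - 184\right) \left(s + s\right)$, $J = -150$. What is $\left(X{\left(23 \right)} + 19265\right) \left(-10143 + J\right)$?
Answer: $-122064687$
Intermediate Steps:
$X{\left(s \right)} = 2 s \left(-184 + s\right)$ ($X{\left(s \right)} = \left(-184 + s\right) 2 s = 2 s \left(-184 + s\right)$)
$\left(X{\left(23 \right)} + 19265\right) \left(-10143 + J\right) = \left(2 \cdot 23 \left(-184 + 23\right) + 19265\right) \left(-10143 - 150\right) = \left(2 \cdot 23 \left(-161\right) + 19265\right) \left(-10293\right) = \left(-7406 + 19265\right) \left(-10293\right) = 11859 \left(-10293\right) = -122064687$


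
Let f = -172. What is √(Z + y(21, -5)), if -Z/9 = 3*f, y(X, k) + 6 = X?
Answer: √4659 ≈ 68.257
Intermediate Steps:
y(X, k) = -6 + X
Z = 4644 (Z = -27*(-172) = -9*(-516) = 4644)
√(Z + y(21, -5)) = √(4644 + (-6 + 21)) = √(4644 + 15) = √4659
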